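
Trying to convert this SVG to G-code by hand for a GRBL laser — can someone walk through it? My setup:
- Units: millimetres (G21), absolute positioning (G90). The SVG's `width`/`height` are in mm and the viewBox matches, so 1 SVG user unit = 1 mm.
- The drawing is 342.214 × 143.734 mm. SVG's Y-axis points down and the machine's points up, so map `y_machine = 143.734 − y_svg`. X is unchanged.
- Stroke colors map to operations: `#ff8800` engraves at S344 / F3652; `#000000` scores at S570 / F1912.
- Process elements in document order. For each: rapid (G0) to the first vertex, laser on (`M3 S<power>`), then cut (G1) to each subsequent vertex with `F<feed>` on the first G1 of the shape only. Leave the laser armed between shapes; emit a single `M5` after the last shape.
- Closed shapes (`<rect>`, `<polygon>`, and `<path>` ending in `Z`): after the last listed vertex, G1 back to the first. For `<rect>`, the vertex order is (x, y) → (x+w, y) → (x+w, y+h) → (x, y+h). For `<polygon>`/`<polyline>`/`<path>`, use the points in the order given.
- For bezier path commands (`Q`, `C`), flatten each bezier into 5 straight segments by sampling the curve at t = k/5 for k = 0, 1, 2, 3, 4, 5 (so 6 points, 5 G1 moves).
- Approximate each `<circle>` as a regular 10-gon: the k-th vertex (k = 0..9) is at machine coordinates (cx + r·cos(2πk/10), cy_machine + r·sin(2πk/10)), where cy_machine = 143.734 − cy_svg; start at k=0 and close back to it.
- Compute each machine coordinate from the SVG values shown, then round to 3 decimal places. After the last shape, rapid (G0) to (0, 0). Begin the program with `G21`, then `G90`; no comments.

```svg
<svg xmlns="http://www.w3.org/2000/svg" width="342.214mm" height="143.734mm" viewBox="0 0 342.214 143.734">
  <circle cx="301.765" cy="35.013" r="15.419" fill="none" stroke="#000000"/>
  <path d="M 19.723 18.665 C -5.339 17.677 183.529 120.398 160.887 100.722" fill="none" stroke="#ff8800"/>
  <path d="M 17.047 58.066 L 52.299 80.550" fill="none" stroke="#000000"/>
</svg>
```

G21
G90
G0 X317.184 Y108.721
M3 S570
G1 X314.239 Y117.784 F1912
G1 X306.530 Y123.385
G1 X297.000 Y123.385
G1 X289.291 Y117.784
G1 X286.346 Y108.721
G1 X289.291 Y99.658
G1 X297.000 Y94.057
G1 X306.530 Y94.057
G1 X314.239 Y99.658
G1 X317.184 Y108.721
G0 X19.723 Y125.069
M3 S344
G1 X26.954 Y115.026 F3652
G1 X65.107 Y90.945
G1 X113.761 Y63.681
G1 X152.495 Y44.085
G1 X160.887 Y43.012
G0 X17.047 Y85.668
M3 S570
G1 X52.299 Y63.184 F1912
M5
G0 X0.000 Y0.000

Since the viewBox matches the mm dimensions, user units are millimetres directly. The only transform is the Y-flip y_m = 143.734 − y_svg.

Shape 1 is a circle drawn with `<circle>`. Its stroke #000000 means score at S570, F1912. After flipping Y the toolpath is (317.184,108.721) → (314.239,117.784) → (306.530,123.385) → (297.000,123.385) → (289.291,117.784) → (286.346,108.721) → (289.291,99.658) → (297.000,94.057) → (306.530,94.057) → (314.239,99.658) → (317.184,108.721), returning to the start.

Shape 2 is a cubic bezier drawn with `<path>`. Its stroke #ff8800 means engrave at S344, F3652. After flipping Y the toolpath is (19.723,125.069) → (26.954,115.026) → (65.107,90.945) → (113.761,63.681) → (152.495,44.085) → (160.887,43.012).

Shape 3 is a line segment drawn with `<path>`. Its stroke #000000 means score at S570, F1912. After flipping Y the toolpath is (17.047,85.668) → (52.299,63.184).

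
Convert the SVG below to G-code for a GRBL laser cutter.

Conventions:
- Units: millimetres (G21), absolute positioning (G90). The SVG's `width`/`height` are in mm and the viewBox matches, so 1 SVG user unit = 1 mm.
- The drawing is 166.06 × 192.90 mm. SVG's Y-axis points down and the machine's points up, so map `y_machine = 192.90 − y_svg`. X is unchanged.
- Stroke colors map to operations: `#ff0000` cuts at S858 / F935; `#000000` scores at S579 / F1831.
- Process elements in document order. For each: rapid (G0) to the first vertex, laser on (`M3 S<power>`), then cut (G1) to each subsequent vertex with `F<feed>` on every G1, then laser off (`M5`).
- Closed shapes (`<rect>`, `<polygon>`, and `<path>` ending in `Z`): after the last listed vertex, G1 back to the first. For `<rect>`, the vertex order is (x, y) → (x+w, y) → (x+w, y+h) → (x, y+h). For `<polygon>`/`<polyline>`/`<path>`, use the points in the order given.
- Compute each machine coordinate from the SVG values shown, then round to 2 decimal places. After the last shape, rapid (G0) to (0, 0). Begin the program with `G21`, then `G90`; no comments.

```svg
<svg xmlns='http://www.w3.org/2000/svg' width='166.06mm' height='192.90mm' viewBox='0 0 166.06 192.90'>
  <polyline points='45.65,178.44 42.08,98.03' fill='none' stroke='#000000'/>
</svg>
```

G21
G90
G0 X45.65 Y14.46
M3 S579
G1 X42.08 Y94.87 F1831
M5
G0 X0.00 Y0.00

viewBox `0 0 166.06 192.90` with mm width/height → 1 unit = 1 mm. Flip: y_m = 192.90 − y_svg.

**Shape 1** — `<polyline>` line segment, stroke `#000000` → score (S579, F1831). Machine vertices: (45.65,14.46) → (42.08,94.87). Open path.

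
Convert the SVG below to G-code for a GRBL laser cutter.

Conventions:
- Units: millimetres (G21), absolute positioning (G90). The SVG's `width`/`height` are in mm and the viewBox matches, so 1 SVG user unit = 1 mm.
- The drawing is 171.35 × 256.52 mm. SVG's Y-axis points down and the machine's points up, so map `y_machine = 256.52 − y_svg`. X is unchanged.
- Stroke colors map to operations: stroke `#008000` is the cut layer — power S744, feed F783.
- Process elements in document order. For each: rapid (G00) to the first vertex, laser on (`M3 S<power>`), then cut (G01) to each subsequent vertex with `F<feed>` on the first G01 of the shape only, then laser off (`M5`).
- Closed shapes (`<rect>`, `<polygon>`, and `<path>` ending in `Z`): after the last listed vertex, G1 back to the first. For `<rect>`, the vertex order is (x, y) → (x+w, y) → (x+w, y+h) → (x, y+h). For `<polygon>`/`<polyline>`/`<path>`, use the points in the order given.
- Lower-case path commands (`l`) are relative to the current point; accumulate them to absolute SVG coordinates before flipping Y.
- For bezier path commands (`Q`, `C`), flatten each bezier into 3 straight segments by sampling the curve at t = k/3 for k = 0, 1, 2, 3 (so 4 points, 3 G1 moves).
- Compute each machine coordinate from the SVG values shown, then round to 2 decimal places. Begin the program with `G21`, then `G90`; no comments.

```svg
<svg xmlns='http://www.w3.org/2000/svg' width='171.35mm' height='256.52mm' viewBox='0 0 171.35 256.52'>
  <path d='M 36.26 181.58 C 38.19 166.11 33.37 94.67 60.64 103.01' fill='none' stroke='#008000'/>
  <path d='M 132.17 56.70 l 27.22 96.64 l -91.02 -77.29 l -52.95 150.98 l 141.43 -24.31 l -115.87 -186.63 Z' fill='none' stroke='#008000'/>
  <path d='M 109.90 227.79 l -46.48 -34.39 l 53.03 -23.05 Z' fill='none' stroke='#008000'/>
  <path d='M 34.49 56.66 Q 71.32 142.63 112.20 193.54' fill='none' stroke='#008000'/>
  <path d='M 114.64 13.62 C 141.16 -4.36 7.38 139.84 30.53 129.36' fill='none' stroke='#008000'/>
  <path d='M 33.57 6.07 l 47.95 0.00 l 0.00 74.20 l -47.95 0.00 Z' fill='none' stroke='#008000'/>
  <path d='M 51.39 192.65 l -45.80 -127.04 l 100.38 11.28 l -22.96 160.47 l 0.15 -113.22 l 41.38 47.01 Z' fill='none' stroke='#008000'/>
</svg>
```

G21
G90
G00 X36.26 Y74.94
M3 S744
G01 X37.38 Y104.04 F783
G01 X42.63 Y140.28
G01 X60.64 Y153.51
M5
G00 X132.17 Y199.82
M3 S744
G01 X159.39 Y103.18 F783
G01 X68.37 Y180.47
G01 X15.42 Y29.49
G01 X156.85 Y53.80
G01 X40.98 Y240.43
G01 X132.17 Y199.82
M5
G00 X109.90 Y28.73
M3 S744
G01 X63.42 Y63.12 F783
G01 X116.45 Y86.17
G01 X109.90 Y28.73
M5
G00 X34.49 Y199.86
M3 S744
G01 X59.49 Y146.44 F783
G01 X85.40 Y100.82
G01 X112.20 Y62.98
M5
G00 X114.64 Y242.90
M3 S744
G01 X99.48 Y218.56 F783
G01 X47.94 Y156.50
G01 X30.53 Y127.16
M5
G00 X33.57 Y250.45
M3 S744
G01 X81.52 Y250.45 F783
G01 X81.52 Y176.25
G01 X33.57 Y176.25
G01 X33.57 Y250.45
M5
G00 X51.39 Y63.87
M3 S744
G01 X5.59 Y190.91 F783
G01 X105.97 Y179.63
G01 X83.01 Y19.16
G01 X83.16 Y132.38
G01 X124.54 Y85.37
G01 X51.39 Y63.87
M5

1 u = 1 mm; y_m = 256.52 − y.

[1] `<path>` cubic bezier, #008000→cut S744 F783: (36.26,74.94) → (37.38,104.04) → (42.63,140.28) → (60.64,153.51)

[2] `<path>` closed polygon, #008000→cut S744 F783: (132.17,199.82) → (159.39,103.18) → (68.37,180.47) → (15.42,29.49) → (156.85,53.80) → (40.98,240.43) → (132.17,199.82) (closed)

[3] `<path>` regular polygon, #008000→cut S744 F783: (109.90,28.73) → (63.42,63.12) → (116.45,86.17) → (109.90,28.73) (closed)

[4] `<path>` quadratic bezier, #008000→cut S744 F783: (34.49,199.86) → (59.49,146.44) → (85.40,100.82) → (112.20,62.98)

[5] `<path>` cubic bezier, #008000→cut S744 F783: (114.64,242.90) → (99.48,218.56) → (47.94,156.50) → (30.53,127.16)

[6] `<path>` rectangle, #008000→cut S744 F783: (33.57,250.45) → (81.52,250.45) → (81.52,176.25) → (33.57,176.25) → (33.57,250.45) (closed)

[7] `<path>` closed polygon, #008000→cut S744 F783: (51.39,63.87) → (5.59,190.91) → (105.97,179.63) → (83.01,19.16) → (83.16,132.38) → (124.54,85.37) → (51.39,63.87) (closed)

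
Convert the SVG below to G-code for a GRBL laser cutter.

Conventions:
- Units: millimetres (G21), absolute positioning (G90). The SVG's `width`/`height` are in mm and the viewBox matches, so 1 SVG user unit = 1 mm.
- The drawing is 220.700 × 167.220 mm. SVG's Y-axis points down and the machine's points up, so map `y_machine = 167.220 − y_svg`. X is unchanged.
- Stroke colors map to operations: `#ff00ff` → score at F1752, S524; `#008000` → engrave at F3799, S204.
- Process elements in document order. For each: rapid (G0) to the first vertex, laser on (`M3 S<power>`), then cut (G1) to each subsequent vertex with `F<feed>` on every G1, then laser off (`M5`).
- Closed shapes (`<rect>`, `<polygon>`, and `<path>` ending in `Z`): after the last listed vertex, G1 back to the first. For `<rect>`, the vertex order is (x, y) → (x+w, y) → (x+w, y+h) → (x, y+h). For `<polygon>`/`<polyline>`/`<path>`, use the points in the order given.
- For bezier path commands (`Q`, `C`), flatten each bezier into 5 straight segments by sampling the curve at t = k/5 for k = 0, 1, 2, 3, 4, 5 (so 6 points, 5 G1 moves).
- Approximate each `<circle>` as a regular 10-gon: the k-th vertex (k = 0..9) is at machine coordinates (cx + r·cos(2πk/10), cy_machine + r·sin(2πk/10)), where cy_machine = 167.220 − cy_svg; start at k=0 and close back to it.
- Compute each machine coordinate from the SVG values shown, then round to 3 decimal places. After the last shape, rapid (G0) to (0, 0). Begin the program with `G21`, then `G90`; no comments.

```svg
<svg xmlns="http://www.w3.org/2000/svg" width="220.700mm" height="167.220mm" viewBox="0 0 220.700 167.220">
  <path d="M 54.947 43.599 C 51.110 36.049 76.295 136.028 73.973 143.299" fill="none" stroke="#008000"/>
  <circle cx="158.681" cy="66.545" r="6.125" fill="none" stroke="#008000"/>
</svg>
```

1 u = 1 mm; y_m = 167.220 − y.

[1] `<path>` cubic bezier, #008000→engrave S204 F3799: (54.947,123.621) → (55.675,116.849) → (60.655,93.882) → (67.174,64.331) → (72.518,37.807) → (73.973,23.921)

[2] `<circle>` circle, #008000→engrave S204 F3799: (164.806,100.675) → (163.636,104.275) → (160.574,106.500) → (156.788,106.500) → (153.726,104.275) → (152.556,100.675) → (153.726,97.075) → (156.788,94.850) → (160.574,94.850) → (163.636,97.075) → (164.806,100.675) (closed)

G21
G90
G0 X54.947 Y123.621
M3 S204
G1 X55.675 Y116.849 F3799
G1 X60.655 Y93.882 F3799
G1 X67.174 Y64.331 F3799
G1 X72.518 Y37.807 F3799
G1 X73.973 Y23.921 F3799
M5
G0 X164.806 Y100.675
M3 S204
G1 X163.636 Y104.275 F3799
G1 X160.574 Y106.500 F3799
G1 X156.788 Y106.500 F3799
G1 X153.726 Y104.275 F3799
G1 X152.556 Y100.675 F3799
G1 X153.726 Y97.075 F3799
G1 X156.788 Y94.850 F3799
G1 X160.574 Y94.850 F3799
G1 X163.636 Y97.075 F3799
G1 X164.806 Y100.675 F3799
M5
G0 X0.000 Y0.000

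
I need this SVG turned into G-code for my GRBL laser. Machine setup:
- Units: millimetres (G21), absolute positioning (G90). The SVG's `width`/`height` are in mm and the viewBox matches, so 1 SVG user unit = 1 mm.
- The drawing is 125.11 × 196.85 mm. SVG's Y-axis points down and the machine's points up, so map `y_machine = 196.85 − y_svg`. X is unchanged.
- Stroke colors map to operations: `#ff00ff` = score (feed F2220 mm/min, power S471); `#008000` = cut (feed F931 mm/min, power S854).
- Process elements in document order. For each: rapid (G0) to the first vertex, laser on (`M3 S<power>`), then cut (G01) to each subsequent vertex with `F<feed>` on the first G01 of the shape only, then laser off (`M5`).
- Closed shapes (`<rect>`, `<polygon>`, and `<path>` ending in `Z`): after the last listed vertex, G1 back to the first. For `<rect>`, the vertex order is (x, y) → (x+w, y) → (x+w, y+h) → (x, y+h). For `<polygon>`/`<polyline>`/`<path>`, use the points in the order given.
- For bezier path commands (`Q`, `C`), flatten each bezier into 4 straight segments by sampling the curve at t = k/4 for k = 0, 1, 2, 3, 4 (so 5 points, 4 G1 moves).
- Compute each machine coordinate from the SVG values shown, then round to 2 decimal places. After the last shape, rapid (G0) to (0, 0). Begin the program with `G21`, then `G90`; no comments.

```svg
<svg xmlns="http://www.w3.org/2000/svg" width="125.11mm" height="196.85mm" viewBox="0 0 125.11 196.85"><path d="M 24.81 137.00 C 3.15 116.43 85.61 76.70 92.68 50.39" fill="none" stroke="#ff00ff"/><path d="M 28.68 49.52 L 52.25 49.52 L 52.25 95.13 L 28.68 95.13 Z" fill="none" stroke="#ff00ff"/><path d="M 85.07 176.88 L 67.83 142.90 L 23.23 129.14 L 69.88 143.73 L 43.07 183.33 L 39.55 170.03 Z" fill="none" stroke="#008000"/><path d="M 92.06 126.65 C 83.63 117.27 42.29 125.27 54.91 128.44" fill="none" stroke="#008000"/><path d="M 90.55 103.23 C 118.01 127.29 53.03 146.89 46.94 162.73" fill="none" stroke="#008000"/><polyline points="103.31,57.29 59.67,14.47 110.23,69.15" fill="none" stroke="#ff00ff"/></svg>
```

G21
G90
G0 X24.81 Y59.85
M3 S471
G01 X25.28 Y78.36 F2220
G01 X47.97 Y101.00
G01 X76.05 Y124.72
G01 X92.68 Y146.46
M5
G0 X28.68 Y147.33
M3 S471
G01 X52.25 Y147.33 F2220
G01 X52.25 Y101.72
G01 X28.68 Y101.72
G01 X28.68 Y147.33
M5
G0 X85.07 Y19.97
M3 S854
G01 X67.83 Y53.95 F931
G01 X23.23 Y67.71
G01 X69.88 Y53.12
G01 X43.07 Y13.52
G01 X39.55 Y26.82
G01 X85.07 Y19.97
M5
G0 X92.06 Y70.20
M3 S854
G01 X80.92 Y74.32 F931
G01 X65.59 Y74.01
G01 X54.21 Y71.35
G01 X54.91 Y68.41
M5
G0 X90.55 Y93.62
M3 S854
G01 X96.18 Y76.40 F931
G01 X81.33 Y60.79
G01 X60.18 Y46.72
G01 X46.94 Y34.12
M5
G0 X103.31 Y139.56
M3 S471
G01 X59.67 Y182.38 F2220
G01 X110.23 Y127.70
M5
G0 X0.00 Y0.00

viewBox `0 0 125.11 196.85` with mm width/height → 1 unit = 1 mm. Flip: y_m = 196.85 − y_svg.

**Shape 1** — `<path>` cubic bezier, stroke `#ff00ff` → score (S471, F2220). Control points (SVG): P0=(24.81,137.00), P1=(3.15,116.43), P2=(85.61,76.70), P3=(92.68,50.39); sampled at t=k/4. Machine vertices: (24.81,59.85) → (25.28,78.36) → (47.97,101.00) → (76.05,124.72) → (92.68,146.46). Open path.

**Shape 2** — `<path>` rectangle, stroke `#ff00ff` → score (S471, F2220). Machine vertices: (28.68,147.33) → (52.25,147.33) → (52.25,101.72) → (28.68,101.72) → (28.68,147.33). Closed: final G1 returns to the first vertex.

**Shape 3** — `<path>` closed polygon, stroke `#008000` → cut (S854, F931). Machine vertices: (85.07,19.97) → (67.83,53.95) → (23.23,67.71) → (69.88,53.12) → (43.07,13.52) → (39.55,26.82) → (85.07,19.97). Closed: final G1 returns to the first vertex.

**Shape 4** — `<path>` cubic bezier, stroke `#008000` → cut (S854, F931). Control points (SVG): P0=(92.06,126.65), P1=(83.63,117.27), P2=(42.29,125.27), P3=(54.91,128.44); sampled at t=k/4. Machine vertices: (92.06,70.20) → (80.92,74.32) → (65.59,74.01) → (54.21,71.35) → (54.91,68.41). Open path.

**Shape 5** — `<path>` cubic bezier, stroke `#008000` → cut (S854, F931). Control points (SVG): P0=(90.55,103.23), P1=(118.01,127.29), P2=(53.03,146.89), P3=(46.94,162.73); sampled at t=k/4. Machine vertices: (90.55,93.62) → (96.18,76.40) → (81.33,60.79) → (60.18,46.72) → (46.94,34.12). Open path.

**Shape 6** — `<polyline>` open polyline, stroke `#ff00ff` → score (S471, F2220). Machine vertices: (103.31,139.56) → (59.67,182.38) → (110.23,127.70). Open path.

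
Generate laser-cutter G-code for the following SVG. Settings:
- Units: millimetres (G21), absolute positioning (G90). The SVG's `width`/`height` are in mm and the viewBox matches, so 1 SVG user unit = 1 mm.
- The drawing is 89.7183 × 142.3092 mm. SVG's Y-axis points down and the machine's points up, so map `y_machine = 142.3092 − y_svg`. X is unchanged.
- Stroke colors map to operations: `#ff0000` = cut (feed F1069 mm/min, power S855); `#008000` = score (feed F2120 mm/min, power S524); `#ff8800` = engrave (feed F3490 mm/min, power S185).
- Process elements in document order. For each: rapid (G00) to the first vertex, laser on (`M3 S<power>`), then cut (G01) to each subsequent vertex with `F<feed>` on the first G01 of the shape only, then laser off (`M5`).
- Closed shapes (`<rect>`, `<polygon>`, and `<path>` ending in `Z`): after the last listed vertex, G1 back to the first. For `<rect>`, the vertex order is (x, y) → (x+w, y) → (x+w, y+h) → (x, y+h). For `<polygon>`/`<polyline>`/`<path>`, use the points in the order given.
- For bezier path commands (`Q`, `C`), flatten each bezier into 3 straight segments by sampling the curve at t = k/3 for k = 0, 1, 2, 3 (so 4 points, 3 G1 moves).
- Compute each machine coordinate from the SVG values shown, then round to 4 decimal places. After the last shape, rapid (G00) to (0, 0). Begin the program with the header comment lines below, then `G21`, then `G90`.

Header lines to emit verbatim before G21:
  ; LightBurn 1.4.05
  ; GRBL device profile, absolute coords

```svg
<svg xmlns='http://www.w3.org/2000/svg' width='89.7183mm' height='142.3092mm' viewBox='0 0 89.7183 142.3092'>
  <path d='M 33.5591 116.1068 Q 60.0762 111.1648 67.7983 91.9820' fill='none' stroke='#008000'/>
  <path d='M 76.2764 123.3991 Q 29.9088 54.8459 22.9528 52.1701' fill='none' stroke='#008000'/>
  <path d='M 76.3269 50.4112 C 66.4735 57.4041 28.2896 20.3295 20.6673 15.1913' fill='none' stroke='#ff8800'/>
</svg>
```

Since the viewBox matches the mm dimensions, user units are millimetres directly. The only transform is the Y-flip y_m = 142.3092 − y_svg.

Shape 1 is a quadratic bezier drawn with `<path>`. Its stroke #008000 means score at S524, F2120. After flipping Y the toolpath is (33.5591,26.2024) → (49.1488,31.0794) → (60.5619,39.1210) → (67.7983,50.3272).

Shape 2 is a quadratic bezier drawn with `<path>`. Its stroke #008000 means score at S524, F2120. After flipping Y the toolpath is (76.2764,18.9101) → (49.7437,57.2925) → (31.9692,81.0355) → (22.9528,90.1391).

Shape 3 is a cubic bezier drawn with `<path>`. Its stroke #ff8800 means engrave at S185, F3490. After flipping Y the toolpath is (76.3269,91.8980) → (59.2112,96.7793) → (36.2956,114.1492) → (20.6673,127.1179).

; LightBurn 1.4.05
; GRBL device profile, absolute coords
G21
G90
G00 X33.5591 Y26.2024
M3 S524
G01 X49.1488 Y31.0794 F2120
G01 X60.5619 Y39.1210
G01 X67.7983 Y50.3272
M5
G00 X76.2764 Y18.9101
M3 S524
G01 X49.7437 Y57.2925 F2120
G01 X31.9692 Y81.0355
G01 X22.9528 Y90.1391
M5
G00 X76.3269 Y91.8980
M3 S185
G01 X59.2112 Y96.7793 F3490
G01 X36.2956 Y114.1492
G01 X20.6673 Y127.1179
M5
G00 X0.0000 Y0.0000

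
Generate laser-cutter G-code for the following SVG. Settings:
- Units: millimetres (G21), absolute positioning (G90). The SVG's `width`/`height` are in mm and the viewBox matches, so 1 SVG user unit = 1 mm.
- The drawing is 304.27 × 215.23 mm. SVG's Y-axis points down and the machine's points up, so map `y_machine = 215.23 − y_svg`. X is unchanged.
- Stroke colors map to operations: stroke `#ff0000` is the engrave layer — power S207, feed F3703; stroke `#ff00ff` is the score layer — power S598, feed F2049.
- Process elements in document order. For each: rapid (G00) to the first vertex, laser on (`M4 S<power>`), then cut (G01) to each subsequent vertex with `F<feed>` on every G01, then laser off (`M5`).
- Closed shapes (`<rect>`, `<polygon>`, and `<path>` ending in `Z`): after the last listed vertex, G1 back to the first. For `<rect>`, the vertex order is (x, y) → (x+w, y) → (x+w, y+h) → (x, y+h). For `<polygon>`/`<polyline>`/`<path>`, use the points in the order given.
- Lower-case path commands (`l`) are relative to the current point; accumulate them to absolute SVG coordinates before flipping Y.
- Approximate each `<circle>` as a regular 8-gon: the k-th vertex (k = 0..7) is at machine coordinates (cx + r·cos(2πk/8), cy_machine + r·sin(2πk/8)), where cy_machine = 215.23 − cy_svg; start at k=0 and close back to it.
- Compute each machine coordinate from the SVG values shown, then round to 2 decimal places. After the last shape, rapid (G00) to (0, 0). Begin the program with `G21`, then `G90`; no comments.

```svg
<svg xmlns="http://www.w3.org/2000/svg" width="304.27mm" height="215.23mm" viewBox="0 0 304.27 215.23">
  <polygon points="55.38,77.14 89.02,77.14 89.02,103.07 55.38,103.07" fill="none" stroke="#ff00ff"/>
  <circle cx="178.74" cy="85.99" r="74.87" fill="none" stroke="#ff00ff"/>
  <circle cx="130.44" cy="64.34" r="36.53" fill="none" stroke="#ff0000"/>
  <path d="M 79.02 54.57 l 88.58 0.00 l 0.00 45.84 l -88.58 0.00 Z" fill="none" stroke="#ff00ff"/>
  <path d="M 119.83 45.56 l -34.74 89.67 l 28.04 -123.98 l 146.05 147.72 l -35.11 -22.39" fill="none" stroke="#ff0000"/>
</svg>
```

1 u = 1 mm; y_m = 215.23 − y.

[1] `<polygon>` rectangle, #ff00ff→score S598 F2049: (55.38,138.09) → (89.02,138.09) → (89.02,112.16) → (55.38,112.16) → (55.38,138.09) (closed)

[2] `<circle>` circle, #ff00ff→score S598 F2049: (253.61,129.24) → (231.68,182.18) → (178.74,204.11) → (125.80,182.18) → (103.87,129.24) → (125.80,76.30) → (178.74,54.37) → (231.68,76.30) → (253.61,129.24) (closed)

[3] `<circle>` circle, #ff0000→engrave S207 F3703: (166.97,150.89) → (156.27,176.72) → (130.44,187.42) → (104.61,176.72) → (93.91,150.89) → (104.61,125.06) → (130.44,114.36) → (156.27,125.06) → (166.97,150.89) (closed)

[4] `<path>` rectangle, #ff00ff→score S598 F2049: (79.02,160.66) → (167.60,160.66) → (167.60,114.82) → (79.02,114.82) → (79.02,160.66) (closed)

[5] `<path>` open polyline, #ff0000→engrave S207 F3703: (119.83,169.67) → (85.09,80.00) → (113.13,203.98) → (259.18,56.26) → (224.07,78.65)

G21
G90
G00 X55.38 Y138.09
M4 S598
G01 X89.02 Y138.09 F2049
G01 X89.02 Y112.16 F2049
G01 X55.38 Y112.16 F2049
G01 X55.38 Y138.09 F2049
M5
G00 X253.61 Y129.24
M4 S598
G01 X231.68 Y182.18 F2049
G01 X178.74 Y204.11 F2049
G01 X125.80 Y182.18 F2049
G01 X103.87 Y129.24 F2049
G01 X125.80 Y76.30 F2049
G01 X178.74 Y54.37 F2049
G01 X231.68 Y76.30 F2049
G01 X253.61 Y129.24 F2049
M5
G00 X166.97 Y150.89
M4 S207
G01 X156.27 Y176.72 F3703
G01 X130.44 Y187.42 F3703
G01 X104.61 Y176.72 F3703
G01 X93.91 Y150.89 F3703
G01 X104.61 Y125.06 F3703
G01 X130.44 Y114.36 F3703
G01 X156.27 Y125.06 F3703
G01 X166.97 Y150.89 F3703
M5
G00 X79.02 Y160.66
M4 S598
G01 X167.60 Y160.66 F2049
G01 X167.60 Y114.82 F2049
G01 X79.02 Y114.82 F2049
G01 X79.02 Y160.66 F2049
M5
G00 X119.83 Y169.67
M4 S207
G01 X85.09 Y80.00 F3703
G01 X113.13 Y203.98 F3703
G01 X259.18 Y56.26 F3703
G01 X224.07 Y78.65 F3703
M5
G00 X0.00 Y0.00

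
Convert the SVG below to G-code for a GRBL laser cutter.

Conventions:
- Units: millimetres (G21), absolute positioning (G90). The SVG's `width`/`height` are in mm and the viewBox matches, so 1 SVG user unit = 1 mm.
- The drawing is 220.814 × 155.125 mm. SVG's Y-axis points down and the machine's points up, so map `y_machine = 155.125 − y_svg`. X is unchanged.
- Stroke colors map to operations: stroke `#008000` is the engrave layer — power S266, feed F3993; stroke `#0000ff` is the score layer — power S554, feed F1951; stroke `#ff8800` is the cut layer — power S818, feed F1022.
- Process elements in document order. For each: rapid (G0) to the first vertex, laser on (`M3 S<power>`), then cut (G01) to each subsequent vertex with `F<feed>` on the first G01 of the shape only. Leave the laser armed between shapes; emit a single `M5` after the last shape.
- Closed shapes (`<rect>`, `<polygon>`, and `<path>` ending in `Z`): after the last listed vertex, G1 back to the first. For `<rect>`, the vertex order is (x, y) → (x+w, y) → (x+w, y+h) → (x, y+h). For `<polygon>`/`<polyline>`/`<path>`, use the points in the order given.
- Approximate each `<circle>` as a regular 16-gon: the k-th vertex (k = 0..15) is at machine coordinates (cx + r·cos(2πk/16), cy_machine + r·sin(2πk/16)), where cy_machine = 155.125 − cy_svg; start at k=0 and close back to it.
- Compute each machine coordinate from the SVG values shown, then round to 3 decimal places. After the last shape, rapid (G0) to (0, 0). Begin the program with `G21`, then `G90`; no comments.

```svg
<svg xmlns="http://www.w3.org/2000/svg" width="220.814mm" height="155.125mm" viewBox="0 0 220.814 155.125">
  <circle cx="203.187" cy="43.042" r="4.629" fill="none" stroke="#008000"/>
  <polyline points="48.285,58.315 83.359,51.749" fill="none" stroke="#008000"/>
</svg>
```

G21
G90
G0 X207.816 Y112.083
M3 S266
G01 X207.464 Y113.854 F3993
G01 X206.460 Y115.356
G01 X204.958 Y116.360
G01 X203.187 Y116.712
G01 X201.416 Y116.360
G01 X199.914 Y115.356
G01 X198.910 Y113.854
G01 X198.558 Y112.083
G01 X198.910 Y110.312
G01 X199.914 Y108.810
G01 X201.416 Y107.806
G01 X203.187 Y107.454
G01 X204.958 Y107.806
G01 X206.460 Y108.810
G01 X207.464 Y110.312
G01 X207.816 Y112.083
G0 X48.285 Y96.810
M3 S266
G01 X83.359 Y103.376 F3993
M5
G0 X0.000 Y0.000

Since the viewBox matches the mm dimensions, user units are millimetres directly. The only transform is the Y-flip y_m = 155.125 − y_svg.

Shape 1 is a circle drawn with `<circle>`. Its stroke #008000 means engrave at S266, F3993. After flipping Y the toolpath is (207.816,112.083) → (207.464,113.854) → (206.460,115.356) → (204.958,116.360) → (203.187,116.712) → (201.416,116.360) → (199.914,115.356) → (198.910,113.854) → (198.558,112.083) → (198.910,110.312) → (199.914,108.810) → (201.416,107.806) → (203.187,107.454) → (204.958,107.806) → (206.460,108.810) → (207.464,110.312) → (207.816,112.083), returning to the start.

Shape 2 is a line segment drawn with `<polyline>`. Its stroke #008000 means engrave at S266, F3993. After flipping Y the toolpath is (48.285,96.810) → (83.359,103.376).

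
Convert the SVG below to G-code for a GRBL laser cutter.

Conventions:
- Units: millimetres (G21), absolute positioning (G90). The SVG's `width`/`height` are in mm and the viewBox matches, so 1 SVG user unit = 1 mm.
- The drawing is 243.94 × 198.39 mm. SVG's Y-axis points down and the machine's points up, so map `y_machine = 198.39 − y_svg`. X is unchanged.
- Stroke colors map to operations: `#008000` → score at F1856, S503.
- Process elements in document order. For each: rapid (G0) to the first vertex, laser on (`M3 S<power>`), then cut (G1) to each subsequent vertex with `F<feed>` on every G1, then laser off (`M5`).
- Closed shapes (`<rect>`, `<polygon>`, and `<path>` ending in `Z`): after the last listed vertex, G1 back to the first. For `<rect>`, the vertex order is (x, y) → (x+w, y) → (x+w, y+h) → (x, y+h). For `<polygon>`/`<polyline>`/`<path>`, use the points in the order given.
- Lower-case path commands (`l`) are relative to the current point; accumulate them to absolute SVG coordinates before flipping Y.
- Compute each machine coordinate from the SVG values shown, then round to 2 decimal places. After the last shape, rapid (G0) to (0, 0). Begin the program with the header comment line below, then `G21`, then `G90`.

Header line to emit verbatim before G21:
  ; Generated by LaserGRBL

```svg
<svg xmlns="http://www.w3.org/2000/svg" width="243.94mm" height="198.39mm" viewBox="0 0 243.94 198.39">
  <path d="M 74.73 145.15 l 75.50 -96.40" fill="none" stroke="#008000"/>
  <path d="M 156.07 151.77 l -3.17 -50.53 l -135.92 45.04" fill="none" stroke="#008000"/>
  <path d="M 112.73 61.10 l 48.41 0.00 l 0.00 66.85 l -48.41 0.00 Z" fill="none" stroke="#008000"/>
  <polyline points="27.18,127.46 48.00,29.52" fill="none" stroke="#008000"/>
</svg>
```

1 u = 1 mm; y_m = 198.39 − y.

[1] `<path>` line segment, #008000→score S503 F1856: (74.73,53.24) → (150.23,149.64)

[2] `<path>` open polyline, #008000→score S503 F1856: (156.07,46.62) → (152.90,97.15) → (16.98,52.11)

[3] `<path>` rectangle, #008000→score S503 F1856: (112.73,137.29) → (161.14,137.29) → (161.14,70.44) → (112.73,70.44) → (112.73,137.29) (closed)

[4] `<polyline>` line segment, #008000→score S503 F1856: (27.18,70.93) → (48.00,168.87)

; Generated by LaserGRBL
G21
G90
G0 X74.73 Y53.24
M3 S503
G1 X150.23 Y149.64 F1856
M5
G0 X156.07 Y46.62
M3 S503
G1 X152.90 Y97.15 F1856
G1 X16.98 Y52.11 F1856
M5
G0 X112.73 Y137.29
M3 S503
G1 X161.14 Y137.29 F1856
G1 X161.14 Y70.44 F1856
G1 X112.73 Y70.44 F1856
G1 X112.73 Y137.29 F1856
M5
G0 X27.18 Y70.93
M3 S503
G1 X48.00 Y168.87 F1856
M5
G0 X0.00 Y0.00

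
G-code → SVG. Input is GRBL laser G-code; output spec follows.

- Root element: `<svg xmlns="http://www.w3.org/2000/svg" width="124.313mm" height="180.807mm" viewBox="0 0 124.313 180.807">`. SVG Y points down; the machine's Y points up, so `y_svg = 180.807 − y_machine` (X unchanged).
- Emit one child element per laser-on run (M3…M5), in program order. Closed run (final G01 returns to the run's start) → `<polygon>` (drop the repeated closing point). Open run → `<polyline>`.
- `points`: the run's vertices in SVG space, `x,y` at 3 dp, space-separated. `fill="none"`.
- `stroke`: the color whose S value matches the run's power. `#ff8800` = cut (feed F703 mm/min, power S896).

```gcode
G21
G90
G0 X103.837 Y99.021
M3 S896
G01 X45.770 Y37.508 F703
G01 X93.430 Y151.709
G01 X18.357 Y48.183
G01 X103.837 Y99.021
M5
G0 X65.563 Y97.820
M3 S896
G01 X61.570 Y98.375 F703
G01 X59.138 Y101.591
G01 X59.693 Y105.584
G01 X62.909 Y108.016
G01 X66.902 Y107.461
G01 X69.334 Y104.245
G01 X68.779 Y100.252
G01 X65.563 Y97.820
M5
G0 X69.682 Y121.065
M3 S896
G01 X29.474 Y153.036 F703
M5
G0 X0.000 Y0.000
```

Machine Y-up, SVG Y-down with viewBox height 180.807, so y_svg = 180.807 − y_machine; X carries over. Every run uses S896, so all elements get stroke `#ff8800` (cut).

Run 1: The run returns to its start, so emit a `<polygon>` with points (Y-flipped): 103.837,81.786 45.770,143.299 93.430,29.098 18.357,132.624.

Run 2: The run returns to its start, so emit a `<polygon>` with points (Y-flipped): 65.563,82.987 61.570,82.432 59.138,79.216 59.693,75.223 62.909,72.791 66.902,73.346 69.334,76.562 68.779,80.555.

Run 3: The run is open, so emit a `<polyline>` with points (Y-flipped): 69.682,59.742 29.474,27.771.

<svg xmlns="http://www.w3.org/2000/svg" width="124.313mm" height="180.807mm" viewBox="0 0 124.313 180.807">
  <polygon points="103.837,81.786 45.770,143.299 93.430,29.098 18.357,132.624" fill="none" stroke="#ff8800"/>
  <polygon points="65.563,82.987 61.570,82.432 59.138,79.216 59.693,75.223 62.909,72.791 66.902,73.346 69.334,76.562 68.779,80.555" fill="none" stroke="#ff8800"/>
  <polyline points="69.682,59.742 29.474,27.771" fill="none" stroke="#ff8800"/>
</svg>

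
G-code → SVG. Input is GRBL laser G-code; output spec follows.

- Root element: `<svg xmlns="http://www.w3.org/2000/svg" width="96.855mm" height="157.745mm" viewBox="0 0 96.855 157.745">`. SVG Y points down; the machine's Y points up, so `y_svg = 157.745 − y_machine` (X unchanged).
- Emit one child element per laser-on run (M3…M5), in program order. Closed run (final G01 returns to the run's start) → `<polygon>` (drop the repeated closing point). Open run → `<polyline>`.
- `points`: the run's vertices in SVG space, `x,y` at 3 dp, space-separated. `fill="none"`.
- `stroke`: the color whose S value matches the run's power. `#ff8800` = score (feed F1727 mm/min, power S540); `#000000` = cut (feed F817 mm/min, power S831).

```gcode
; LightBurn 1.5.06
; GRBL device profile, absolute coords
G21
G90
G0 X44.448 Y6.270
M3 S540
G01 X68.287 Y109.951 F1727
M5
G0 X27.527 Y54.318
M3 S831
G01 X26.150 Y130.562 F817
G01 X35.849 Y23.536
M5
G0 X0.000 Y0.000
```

y_svg = 157.745 − y_m.

[1] S540→`#ff8800` (score); open run; points: 44.448,151.475 68.287,47.794

[2] S831→`#000000` (cut); open run; points: 27.527,103.427 26.150,27.183 35.849,134.209

<svg xmlns="http://www.w3.org/2000/svg" width="96.855mm" height="157.745mm" viewBox="0 0 96.855 157.745">
  <polyline points="44.448,151.475 68.287,47.794" fill="none" stroke="#ff8800"/>
  <polyline points="27.527,103.427 26.150,27.183 35.849,134.209" fill="none" stroke="#000000"/>
</svg>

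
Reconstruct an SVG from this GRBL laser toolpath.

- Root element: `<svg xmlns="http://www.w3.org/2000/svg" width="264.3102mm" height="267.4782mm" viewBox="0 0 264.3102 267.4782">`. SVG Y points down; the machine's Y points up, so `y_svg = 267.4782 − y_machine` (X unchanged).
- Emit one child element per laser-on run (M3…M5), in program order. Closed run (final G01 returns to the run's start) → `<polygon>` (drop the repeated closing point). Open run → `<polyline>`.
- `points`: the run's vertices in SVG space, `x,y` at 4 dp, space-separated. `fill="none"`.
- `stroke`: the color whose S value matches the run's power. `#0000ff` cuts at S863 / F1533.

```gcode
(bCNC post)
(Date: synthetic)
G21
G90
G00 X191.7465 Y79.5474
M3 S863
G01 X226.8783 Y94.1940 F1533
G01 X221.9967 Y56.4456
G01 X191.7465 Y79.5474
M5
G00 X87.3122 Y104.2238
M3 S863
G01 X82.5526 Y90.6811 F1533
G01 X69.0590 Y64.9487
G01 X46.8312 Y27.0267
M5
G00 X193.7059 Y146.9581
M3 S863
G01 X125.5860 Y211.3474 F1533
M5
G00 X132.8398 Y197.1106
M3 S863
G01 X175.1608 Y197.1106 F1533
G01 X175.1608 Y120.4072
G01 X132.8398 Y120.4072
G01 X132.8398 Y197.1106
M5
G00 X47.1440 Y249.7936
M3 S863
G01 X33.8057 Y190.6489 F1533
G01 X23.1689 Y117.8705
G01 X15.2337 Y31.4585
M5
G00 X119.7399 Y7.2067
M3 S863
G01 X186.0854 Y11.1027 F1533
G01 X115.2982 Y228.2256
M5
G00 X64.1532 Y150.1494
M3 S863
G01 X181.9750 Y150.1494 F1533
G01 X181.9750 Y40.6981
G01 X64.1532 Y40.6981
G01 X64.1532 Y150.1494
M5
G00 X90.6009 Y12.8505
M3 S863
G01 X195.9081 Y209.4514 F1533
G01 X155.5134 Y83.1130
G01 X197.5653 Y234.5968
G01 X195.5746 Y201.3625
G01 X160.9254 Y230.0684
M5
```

Each laser-on run becomes one SVG element. Flip Y back into SVG space with y_svg = 267.4782 − y_machine. Every run uses S863, so all elements get stroke `#0000ff` (cut).

Run 1: The run returns to its start, so emit a `<polygon>` with points (Y-flipped): 191.7465,187.9308 226.8783,173.2842 221.9967,211.0326.

Run 2: The run is open, so emit a `<polyline>` with points (Y-flipped): 87.3122,163.2544 82.5526,176.7971 69.0590,202.5295 46.8312,240.4515.

Run 3: The run is open, so emit a `<polyline>` with points (Y-flipped): 193.7059,120.5201 125.5860,56.1308.

Run 4: The run returns to its start, so emit a `<polygon>` with points (Y-flipped): 132.8398,70.3676 175.1608,70.3676 175.1608,147.0710 132.8398,147.0710.

Run 5: The run is open, so emit a `<polyline>` with points (Y-flipped): 47.1440,17.6846 33.8057,76.8293 23.1689,149.6077 15.2337,236.0197.

Run 6: The run is open, so emit a `<polyline>` with points (Y-flipped): 119.7399,260.2715 186.0854,256.3755 115.2982,39.2526.

Run 7: The run returns to its start, so emit a `<polygon>` with points (Y-flipped): 64.1532,117.3288 181.9750,117.3288 181.9750,226.7801 64.1532,226.7801.

Run 8: The run is open, so emit a `<polyline>` with points (Y-flipped): 90.6009,254.6277 195.9081,58.0268 155.5134,184.3652 197.5653,32.8814 195.5746,66.1157 160.9254,37.4098.

<svg xmlns="http://www.w3.org/2000/svg" width="264.3102mm" height="267.4782mm" viewBox="0 0 264.3102 267.4782">
  <polygon points="191.7465,187.9308 226.8783,173.2842 221.9967,211.0326" fill="none" stroke="#0000ff"/>
  <polyline points="87.3122,163.2544 82.5526,176.7971 69.0590,202.5295 46.8312,240.4515" fill="none" stroke="#0000ff"/>
  <polyline points="193.7059,120.5201 125.5860,56.1308" fill="none" stroke="#0000ff"/>
  <polygon points="132.8398,70.3676 175.1608,70.3676 175.1608,147.0710 132.8398,147.0710" fill="none" stroke="#0000ff"/>
  <polyline points="47.1440,17.6846 33.8057,76.8293 23.1689,149.6077 15.2337,236.0197" fill="none" stroke="#0000ff"/>
  <polyline points="119.7399,260.2715 186.0854,256.3755 115.2982,39.2526" fill="none" stroke="#0000ff"/>
  <polygon points="64.1532,117.3288 181.9750,117.3288 181.9750,226.7801 64.1532,226.7801" fill="none" stroke="#0000ff"/>
  <polyline points="90.6009,254.6277 195.9081,58.0268 155.5134,184.3652 197.5653,32.8814 195.5746,66.1157 160.9254,37.4098" fill="none" stroke="#0000ff"/>
</svg>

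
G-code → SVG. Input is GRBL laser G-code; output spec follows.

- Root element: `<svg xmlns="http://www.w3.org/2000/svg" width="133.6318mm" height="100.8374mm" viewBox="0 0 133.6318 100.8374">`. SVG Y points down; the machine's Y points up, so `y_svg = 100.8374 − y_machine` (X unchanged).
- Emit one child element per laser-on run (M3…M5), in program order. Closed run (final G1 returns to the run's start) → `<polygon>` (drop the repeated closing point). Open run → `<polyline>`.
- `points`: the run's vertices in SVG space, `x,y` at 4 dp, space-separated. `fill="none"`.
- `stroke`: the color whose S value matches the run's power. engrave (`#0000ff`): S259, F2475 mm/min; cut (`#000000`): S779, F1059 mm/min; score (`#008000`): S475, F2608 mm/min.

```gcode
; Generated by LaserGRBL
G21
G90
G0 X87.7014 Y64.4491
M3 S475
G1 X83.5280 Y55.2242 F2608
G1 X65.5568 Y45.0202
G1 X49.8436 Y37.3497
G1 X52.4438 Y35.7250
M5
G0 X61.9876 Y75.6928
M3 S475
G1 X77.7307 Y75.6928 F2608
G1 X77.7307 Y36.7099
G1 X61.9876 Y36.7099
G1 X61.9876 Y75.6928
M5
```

<svg xmlns="http://www.w3.org/2000/svg" width="133.6318mm" height="100.8374mm" viewBox="0 0 133.6318 100.8374">
  <polyline points="87.7014,36.3883 83.5280,45.6132 65.5568,55.8172 49.8436,63.4877 52.4438,65.1124" fill="none" stroke="#008000"/>
  <polygon points="61.9876,25.1446 77.7307,25.1446 77.7307,64.1275 61.9876,64.1275" fill="none" stroke="#008000"/>
</svg>

y_svg = 100.8374 − y_m. Every run uses S475, so all elements get stroke `#008000` (score).

[1] open run; points: 87.7014,36.3883 83.5280,45.6132 65.5568,55.8172 49.8436,63.4877 52.4438,65.1124

[2] closed run; points: 61.9876,25.1446 77.7307,25.1446 77.7307,64.1275 61.9876,64.1275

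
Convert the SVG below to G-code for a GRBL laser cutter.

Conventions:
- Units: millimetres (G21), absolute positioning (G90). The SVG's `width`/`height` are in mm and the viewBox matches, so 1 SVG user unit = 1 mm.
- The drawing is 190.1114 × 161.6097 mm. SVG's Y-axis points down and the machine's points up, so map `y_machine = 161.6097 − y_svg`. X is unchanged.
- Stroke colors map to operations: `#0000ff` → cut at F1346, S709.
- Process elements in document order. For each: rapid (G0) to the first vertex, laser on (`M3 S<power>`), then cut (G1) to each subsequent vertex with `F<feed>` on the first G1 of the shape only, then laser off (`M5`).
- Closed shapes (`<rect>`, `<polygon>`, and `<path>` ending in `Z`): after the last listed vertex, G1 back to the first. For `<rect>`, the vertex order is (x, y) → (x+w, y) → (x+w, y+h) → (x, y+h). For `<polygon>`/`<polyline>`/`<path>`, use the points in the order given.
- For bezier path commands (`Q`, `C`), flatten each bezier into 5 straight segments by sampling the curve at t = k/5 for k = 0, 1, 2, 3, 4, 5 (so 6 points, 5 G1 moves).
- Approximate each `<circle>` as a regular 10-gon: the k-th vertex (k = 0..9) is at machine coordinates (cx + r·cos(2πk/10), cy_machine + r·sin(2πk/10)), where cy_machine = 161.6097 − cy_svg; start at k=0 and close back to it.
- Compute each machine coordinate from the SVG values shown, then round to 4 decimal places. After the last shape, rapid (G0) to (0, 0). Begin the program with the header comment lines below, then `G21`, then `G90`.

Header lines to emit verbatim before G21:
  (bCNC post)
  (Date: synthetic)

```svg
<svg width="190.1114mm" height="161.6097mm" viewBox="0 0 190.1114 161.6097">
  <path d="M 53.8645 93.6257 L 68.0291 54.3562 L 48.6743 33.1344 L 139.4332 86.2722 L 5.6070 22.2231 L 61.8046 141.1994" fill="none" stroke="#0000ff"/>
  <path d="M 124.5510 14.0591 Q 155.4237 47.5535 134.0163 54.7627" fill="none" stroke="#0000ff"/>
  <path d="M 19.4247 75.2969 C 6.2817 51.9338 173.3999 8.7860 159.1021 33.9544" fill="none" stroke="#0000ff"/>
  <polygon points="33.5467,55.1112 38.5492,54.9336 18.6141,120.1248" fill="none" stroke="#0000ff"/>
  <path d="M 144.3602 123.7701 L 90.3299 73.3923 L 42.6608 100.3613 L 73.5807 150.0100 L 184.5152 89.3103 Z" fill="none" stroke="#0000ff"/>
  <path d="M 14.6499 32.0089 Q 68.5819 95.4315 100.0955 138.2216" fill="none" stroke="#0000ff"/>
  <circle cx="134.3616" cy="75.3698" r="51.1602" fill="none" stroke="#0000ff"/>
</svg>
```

1 u = 1 mm; y_m = 161.6097 − y.

[1] `<path>` open polyline, #0000ff→cut S709 F1346: (53.8645,67.9840) → (68.0291,107.2535) → (48.6743,128.4753) → (139.4332,75.3375) → (5.6070,139.3866) → (61.8046,20.4103)

[2] `<path>` quadratic bezier, #0000ff→cut S709 F1346: (124.5510,147.5506) → (134.8089,135.2042) → (140.8843,124.9607) → (142.7774,116.8200) → (140.4881,110.7821) → (134.0163,106.8470)

[3] `<path>` cubic bezier, #0000ff→cut S709 F1346: (19.4247,86.3128) → (30.2768,102.0000) → (67.0311,118.2067) → (112.3271,130.7041) → (148.8043,135.2632) → (159.1021,127.6553)

[4] `<polygon>` closed polygon, #0000ff→cut S709 F1346: (33.5467,106.4985) → (38.5492,106.6761) → (18.6141,41.4849) → (33.5467,106.4985) (closed)

[5] `<path>` closed polygon, #0000ff→cut S709 F1346: (144.3602,37.8396) → (90.3299,88.2174) → (42.6608,61.2484) → (73.5807,11.5997) → (184.5152,72.2994) → (144.3602,37.8396) (closed)

[6] `<path>` quadratic bezier, #0000ff→cut S709 F1346: (14.6499,129.6008) → (35.3260,105.0571) → (54.2086,82.1639) → (71.2977,60.9214) → (86.5933,41.3294) → (100.0955,23.3881)

[7] `<circle>` circle, #0000ff→cut S709 F1346: (185.5218,86.2399) → (175.7511,116.3111) → (150.1710,134.8961) → (118.5522,134.8961) → (92.9721,116.3111) → (83.2014,86.2399) → (92.9721,56.1687) → (118.5522,37.5837) → (150.1710,37.5837) → (175.7511,56.1687) → (185.5218,86.2399) (closed)

(bCNC post)
(Date: synthetic)
G21
G90
G0 X53.8645 Y67.9840
M3 S709
G1 X68.0291 Y107.2535 F1346
G1 X48.6743 Y128.4753
G1 X139.4332 Y75.3375
G1 X5.6070 Y139.3866
G1 X61.8046 Y20.4103
M5
G0 X124.5510 Y147.5506
M3 S709
G1 X134.8089 Y135.2042 F1346
G1 X140.8843 Y124.9607
G1 X142.7774 Y116.8200
G1 X140.4881 Y110.7821
G1 X134.0163 Y106.8470
M5
G0 X19.4247 Y86.3128
M3 S709
G1 X30.2768 Y102.0000 F1346
G1 X67.0311 Y118.2067
G1 X112.3271 Y130.7041
G1 X148.8043 Y135.2632
G1 X159.1021 Y127.6553
M5
G0 X33.5467 Y106.4985
M3 S709
G1 X38.5492 Y106.6761 F1346
G1 X18.6141 Y41.4849
G1 X33.5467 Y106.4985
M5
G0 X144.3602 Y37.8396
M3 S709
G1 X90.3299 Y88.2174 F1346
G1 X42.6608 Y61.2484
G1 X73.5807 Y11.5997
G1 X184.5152 Y72.2994
G1 X144.3602 Y37.8396
M5
G0 X14.6499 Y129.6008
M3 S709
G1 X35.3260 Y105.0571 F1346
G1 X54.2086 Y82.1639
G1 X71.2977 Y60.9214
G1 X86.5933 Y41.3294
G1 X100.0955 Y23.3881
M5
G0 X185.5218 Y86.2399
M3 S709
G1 X175.7511 Y116.3111 F1346
G1 X150.1710 Y134.8961
G1 X118.5522 Y134.8961
G1 X92.9721 Y116.3111
G1 X83.2014 Y86.2399
G1 X92.9721 Y56.1687
G1 X118.5522 Y37.5837
G1 X150.1710 Y37.5837
G1 X175.7511 Y56.1687
G1 X185.5218 Y86.2399
M5
G0 X0.0000 Y0.0000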